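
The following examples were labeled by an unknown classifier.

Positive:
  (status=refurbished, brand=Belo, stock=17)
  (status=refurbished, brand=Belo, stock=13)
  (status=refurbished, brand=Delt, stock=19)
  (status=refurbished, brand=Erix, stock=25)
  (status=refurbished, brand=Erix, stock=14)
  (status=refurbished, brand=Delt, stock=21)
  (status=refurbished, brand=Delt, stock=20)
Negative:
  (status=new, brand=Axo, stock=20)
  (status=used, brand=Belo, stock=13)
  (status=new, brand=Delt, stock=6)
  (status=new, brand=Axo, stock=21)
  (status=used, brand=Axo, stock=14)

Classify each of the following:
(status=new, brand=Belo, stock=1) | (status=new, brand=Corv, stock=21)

Checking candidate rules against both groups, what survives is: status is refurbished.
(status=new, brand=Belo, stock=1): status is new, does not pass → Negative.
(status=new, brand=Corv, stock=21): status is new, does not pass → Negative.

Negative, Negative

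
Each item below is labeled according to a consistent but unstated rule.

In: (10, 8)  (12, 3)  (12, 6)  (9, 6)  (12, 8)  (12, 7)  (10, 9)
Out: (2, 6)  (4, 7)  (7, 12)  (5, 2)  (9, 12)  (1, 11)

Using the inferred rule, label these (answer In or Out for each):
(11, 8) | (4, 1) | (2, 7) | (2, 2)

In, Out, Out, Out

A rule that fits every label: first > second AND sum ≥ 8 — true of each 'In' example, false of each 'Out' one.
(11, 8) — 11 > 8, 11+8 = 19, hence In. (4, 1) — 4 > 1, 4+1 = 5, hence Out. (2, 7) — 2 < 7, 2+7 = 9, hence Out. (2, 2) — 2 = 2, 2+2 = 4, hence Out.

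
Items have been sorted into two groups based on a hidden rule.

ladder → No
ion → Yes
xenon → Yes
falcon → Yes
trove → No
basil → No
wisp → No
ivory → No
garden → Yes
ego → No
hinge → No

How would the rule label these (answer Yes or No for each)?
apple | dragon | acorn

No, Yes, Yes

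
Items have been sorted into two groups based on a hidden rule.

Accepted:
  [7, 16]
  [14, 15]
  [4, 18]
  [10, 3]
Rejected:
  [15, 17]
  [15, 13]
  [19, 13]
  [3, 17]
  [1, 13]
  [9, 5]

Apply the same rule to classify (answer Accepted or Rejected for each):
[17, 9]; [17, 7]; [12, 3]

Rejected, Rejected, Accepted

The simplest hypothesis consistent with all the labels is: product is even.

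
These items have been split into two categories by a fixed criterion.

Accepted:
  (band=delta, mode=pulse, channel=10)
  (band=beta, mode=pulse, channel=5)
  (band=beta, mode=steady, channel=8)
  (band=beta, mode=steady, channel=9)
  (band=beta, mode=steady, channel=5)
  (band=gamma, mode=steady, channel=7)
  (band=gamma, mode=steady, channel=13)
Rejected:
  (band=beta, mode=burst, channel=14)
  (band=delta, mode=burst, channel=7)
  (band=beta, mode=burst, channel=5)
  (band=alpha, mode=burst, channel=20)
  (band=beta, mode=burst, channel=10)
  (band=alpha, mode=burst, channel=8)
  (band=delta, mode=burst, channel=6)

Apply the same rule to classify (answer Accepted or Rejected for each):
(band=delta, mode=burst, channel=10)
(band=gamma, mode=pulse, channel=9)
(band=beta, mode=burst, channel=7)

Comparing the two groups points to one rule — mode is not burst.
(band=delta, mode=burst, channel=10) → mode is burst → Rejected. (band=gamma, mode=pulse, channel=9) → mode is pulse → Accepted. (band=beta, mode=burst, channel=7) → mode is burst → Rejected.

Rejected, Accepted, Rejected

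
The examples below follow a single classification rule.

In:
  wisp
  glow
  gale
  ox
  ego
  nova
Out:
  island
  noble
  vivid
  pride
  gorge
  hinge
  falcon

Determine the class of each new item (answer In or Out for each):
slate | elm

The classifier is using: length ≤ 4.
slate: length 5 — does not pass, so Out. elm: length 3 — has this property, so In.

Out, In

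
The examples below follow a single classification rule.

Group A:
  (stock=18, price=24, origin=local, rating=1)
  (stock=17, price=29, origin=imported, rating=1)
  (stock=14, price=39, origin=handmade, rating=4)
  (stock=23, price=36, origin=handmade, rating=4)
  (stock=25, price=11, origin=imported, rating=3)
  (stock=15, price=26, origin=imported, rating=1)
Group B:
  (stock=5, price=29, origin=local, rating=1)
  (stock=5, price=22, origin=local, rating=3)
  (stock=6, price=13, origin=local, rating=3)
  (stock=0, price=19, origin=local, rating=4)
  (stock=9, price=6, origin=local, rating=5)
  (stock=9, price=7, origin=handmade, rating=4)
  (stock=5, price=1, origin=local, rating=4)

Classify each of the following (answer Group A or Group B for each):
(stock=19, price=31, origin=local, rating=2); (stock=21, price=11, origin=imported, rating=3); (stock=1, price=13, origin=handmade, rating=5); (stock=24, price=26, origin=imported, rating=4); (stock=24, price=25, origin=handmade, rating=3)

Group A, Group A, Group B, Group A, Group A

The classifier is using: stock ≥ 14.
(stock=19, price=31, origin=local, rating=2) — stock = 19, hence Group A.
(stock=21, price=11, origin=imported, rating=3) — stock = 21, hence Group A.
(stock=1, price=13, origin=handmade, rating=5) — stock = 1, hence Group B.
(stock=24, price=26, origin=imported, rating=4) — stock = 24, hence Group A.
(stock=24, price=25, origin=handmade, rating=3) — stock = 24, hence Group A.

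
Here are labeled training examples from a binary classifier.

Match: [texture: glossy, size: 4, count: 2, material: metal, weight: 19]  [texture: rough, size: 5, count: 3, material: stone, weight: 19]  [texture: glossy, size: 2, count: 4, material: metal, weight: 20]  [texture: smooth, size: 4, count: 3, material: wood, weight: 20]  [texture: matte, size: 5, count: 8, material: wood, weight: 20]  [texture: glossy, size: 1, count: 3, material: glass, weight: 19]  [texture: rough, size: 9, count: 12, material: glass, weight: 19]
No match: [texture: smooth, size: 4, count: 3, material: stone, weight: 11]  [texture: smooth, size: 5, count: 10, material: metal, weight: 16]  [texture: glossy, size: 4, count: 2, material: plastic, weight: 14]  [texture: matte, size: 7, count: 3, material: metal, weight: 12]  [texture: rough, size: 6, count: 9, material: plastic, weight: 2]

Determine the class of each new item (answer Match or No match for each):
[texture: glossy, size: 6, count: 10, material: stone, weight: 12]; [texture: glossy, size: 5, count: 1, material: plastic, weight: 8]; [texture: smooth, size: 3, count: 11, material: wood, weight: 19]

A rule that fits every label: weight ≥ 19 — true of each 'Match' example, false of each 'No match' one.
[texture: glossy, size: 6, count: 10, material: stone, weight: 12]: weight = 12, does not pass → No match.
[texture: glossy, size: 5, count: 1, material: plastic, weight: 8]: weight = 8, does not pass → No match.
[texture: smooth, size: 3, count: 11, material: wood, weight: 19]: weight = 19, matches → Match.

No match, No match, Match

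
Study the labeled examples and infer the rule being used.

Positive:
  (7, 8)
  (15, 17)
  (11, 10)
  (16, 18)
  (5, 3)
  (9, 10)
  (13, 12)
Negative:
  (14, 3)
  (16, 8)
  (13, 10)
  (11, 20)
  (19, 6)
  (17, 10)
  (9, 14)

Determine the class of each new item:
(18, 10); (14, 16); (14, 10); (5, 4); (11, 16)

Negative, Positive, Negative, Positive, Negative

A rule that fits every label: |first − second| ≤ 2 — true of each 'Positive' example, false of each 'Negative' one.
(18, 10) → |18−10| = 8 → Negative. (14, 16) → |14−16| = 2 → Positive. (14, 10) → |14−10| = 4 → Negative. (5, 4) → |5−4| = 1 → Positive. (11, 16) → |11−16| = 5 → Negative.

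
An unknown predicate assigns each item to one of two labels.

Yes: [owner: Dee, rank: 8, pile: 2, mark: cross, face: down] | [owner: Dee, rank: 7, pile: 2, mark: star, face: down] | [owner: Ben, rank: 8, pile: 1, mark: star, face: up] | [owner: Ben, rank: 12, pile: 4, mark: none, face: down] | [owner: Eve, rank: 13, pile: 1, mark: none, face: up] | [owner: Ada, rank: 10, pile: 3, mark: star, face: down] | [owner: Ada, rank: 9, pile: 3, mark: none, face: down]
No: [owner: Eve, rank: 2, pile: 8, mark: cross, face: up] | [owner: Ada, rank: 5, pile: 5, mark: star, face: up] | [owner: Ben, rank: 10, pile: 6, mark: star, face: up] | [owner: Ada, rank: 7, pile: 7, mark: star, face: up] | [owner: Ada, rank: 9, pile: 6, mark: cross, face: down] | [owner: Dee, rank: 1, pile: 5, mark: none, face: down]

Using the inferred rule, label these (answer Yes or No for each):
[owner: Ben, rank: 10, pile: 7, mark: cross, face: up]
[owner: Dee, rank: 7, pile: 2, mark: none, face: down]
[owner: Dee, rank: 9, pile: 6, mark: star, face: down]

No, Yes, No

A rule that fits every label: pile ≤ 4 — true of each 'Yes' example, false of each 'No' one.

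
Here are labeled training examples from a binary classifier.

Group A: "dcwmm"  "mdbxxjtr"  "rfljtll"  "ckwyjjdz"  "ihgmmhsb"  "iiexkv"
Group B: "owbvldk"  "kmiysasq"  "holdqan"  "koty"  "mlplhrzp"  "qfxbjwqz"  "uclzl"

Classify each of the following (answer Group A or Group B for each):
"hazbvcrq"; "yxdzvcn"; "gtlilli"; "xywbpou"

The rule appears to be: has a double letter.
"hazbvcrq": no doubled letter — doesn't match, so Group B. "yxdzvcn": no doubled letter — doesn't match, so Group B. "gtlilli": 'll' doubled — matches, so Group A. "xywbpou": no doubled letter — doesn't match, so Group B.

Group B, Group B, Group A, Group B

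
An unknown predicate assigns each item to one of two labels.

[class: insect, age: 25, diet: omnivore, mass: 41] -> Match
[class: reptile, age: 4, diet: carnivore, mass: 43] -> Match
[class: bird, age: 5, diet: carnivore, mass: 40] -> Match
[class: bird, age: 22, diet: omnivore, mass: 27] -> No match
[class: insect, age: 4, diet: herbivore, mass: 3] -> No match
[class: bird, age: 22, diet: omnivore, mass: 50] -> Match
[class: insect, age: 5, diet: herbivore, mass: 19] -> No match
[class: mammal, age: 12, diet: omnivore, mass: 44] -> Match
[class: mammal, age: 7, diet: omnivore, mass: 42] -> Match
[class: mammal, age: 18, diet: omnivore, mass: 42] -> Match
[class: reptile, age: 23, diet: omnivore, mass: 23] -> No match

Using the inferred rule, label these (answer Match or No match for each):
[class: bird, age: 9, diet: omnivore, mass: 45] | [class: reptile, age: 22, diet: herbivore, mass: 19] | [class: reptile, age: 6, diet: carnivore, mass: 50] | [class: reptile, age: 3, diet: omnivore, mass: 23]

Match, No match, Match, No match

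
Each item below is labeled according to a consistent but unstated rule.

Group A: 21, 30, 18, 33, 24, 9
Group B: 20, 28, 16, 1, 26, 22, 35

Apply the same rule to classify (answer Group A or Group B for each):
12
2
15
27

Checking candidate rules against both groups, what survives is: multiple of 3.
12 — 12 = 3·4, hence Group A. 2 — 2 = 3·0 + 2, hence Group B. 15 — 15 = 3·5, hence Group A. 27 — 27 = 3·9, hence Group A.

Group A, Group B, Group A, Group A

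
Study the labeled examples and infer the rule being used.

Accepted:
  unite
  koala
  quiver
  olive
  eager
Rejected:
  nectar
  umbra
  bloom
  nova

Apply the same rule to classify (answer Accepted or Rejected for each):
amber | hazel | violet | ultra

Every 'Accepted' example satisfies: has ≥ 3 vowels. None of the 'Rejected' examples do.
amber: Rejected (2 vowels).
hazel: Rejected (2 vowels).
violet: Accepted (3 vowels).
ultra: Rejected (2 vowels).

Rejected, Rejected, Accepted, Rejected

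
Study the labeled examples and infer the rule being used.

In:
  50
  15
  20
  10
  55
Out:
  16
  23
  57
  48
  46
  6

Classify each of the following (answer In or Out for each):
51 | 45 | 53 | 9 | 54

A rule that fits every label: multiple of 5 — true of each 'In' example, false of each 'Out' one.
51: 51 = 5·10 + 1, fails the rule → Out. 45: 45 = 5·9, matches → In. 53: 53 = 5·10 + 3, fails the rule → Out. 9: 9 = 5·1 + 4, fails the rule → Out. 54: 54 = 5·10 + 4, fails the rule → Out.

Out, In, Out, Out, Out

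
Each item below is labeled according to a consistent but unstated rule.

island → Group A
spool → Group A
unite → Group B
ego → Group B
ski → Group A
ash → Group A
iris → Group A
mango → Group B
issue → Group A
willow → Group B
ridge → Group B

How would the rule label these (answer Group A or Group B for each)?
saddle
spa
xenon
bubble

Group A, Group A, Group B, Group B

'Group A' ⟺ contains 's'.
saddle — has 's', hence Group A. spa — has 's', hence Group A. xenon — no 's', hence Group B. bubble — no 's', hence Group B.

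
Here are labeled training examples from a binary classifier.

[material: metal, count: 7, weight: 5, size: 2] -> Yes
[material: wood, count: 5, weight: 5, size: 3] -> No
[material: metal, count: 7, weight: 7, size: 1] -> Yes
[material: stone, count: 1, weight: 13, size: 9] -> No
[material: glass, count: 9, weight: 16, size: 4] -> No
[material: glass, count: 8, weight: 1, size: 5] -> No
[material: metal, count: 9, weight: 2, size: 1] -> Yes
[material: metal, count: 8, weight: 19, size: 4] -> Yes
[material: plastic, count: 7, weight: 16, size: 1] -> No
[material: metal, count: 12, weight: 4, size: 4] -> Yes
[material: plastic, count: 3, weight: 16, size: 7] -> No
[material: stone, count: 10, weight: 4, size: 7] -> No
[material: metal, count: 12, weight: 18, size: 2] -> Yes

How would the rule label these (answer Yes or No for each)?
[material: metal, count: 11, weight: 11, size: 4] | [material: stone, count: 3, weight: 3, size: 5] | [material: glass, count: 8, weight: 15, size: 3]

Yes, No, No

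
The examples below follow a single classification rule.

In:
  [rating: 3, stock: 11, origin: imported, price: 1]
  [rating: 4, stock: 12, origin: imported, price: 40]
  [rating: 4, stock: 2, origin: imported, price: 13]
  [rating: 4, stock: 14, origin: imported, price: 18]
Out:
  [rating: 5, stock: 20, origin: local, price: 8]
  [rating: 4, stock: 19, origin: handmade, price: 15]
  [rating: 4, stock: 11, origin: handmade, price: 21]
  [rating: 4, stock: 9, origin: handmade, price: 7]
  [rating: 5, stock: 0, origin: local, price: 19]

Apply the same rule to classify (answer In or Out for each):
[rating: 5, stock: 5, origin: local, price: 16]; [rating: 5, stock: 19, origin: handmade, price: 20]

'In' ⟺ origin is imported.
Out: [rating: 5, stock: 5, origin: local, price: 16], since origin is local.
Out: [rating: 5, stock: 19, origin: handmade, price: 20], since origin is handmade.

Out, Out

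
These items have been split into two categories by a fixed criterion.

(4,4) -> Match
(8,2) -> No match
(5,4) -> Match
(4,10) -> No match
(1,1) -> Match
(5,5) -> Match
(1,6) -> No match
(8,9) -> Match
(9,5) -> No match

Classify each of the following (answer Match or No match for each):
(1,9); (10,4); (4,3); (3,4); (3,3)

No match, No match, Match, Match, Match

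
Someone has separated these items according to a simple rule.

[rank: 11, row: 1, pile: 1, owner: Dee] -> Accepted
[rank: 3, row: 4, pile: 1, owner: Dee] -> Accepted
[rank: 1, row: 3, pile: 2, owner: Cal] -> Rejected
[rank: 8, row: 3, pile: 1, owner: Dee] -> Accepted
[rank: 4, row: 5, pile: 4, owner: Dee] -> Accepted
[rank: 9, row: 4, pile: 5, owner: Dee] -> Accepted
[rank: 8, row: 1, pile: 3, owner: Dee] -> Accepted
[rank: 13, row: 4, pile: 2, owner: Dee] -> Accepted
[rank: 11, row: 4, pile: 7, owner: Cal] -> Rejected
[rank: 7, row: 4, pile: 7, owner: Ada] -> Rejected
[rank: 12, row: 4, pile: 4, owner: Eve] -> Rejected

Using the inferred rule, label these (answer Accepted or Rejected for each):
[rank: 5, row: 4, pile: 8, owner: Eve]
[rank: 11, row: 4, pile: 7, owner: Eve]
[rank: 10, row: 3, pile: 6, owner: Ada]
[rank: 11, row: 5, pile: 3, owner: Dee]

Rejected, Rejected, Rejected, Accepted

'Accepted' ⟺ owner is Dee.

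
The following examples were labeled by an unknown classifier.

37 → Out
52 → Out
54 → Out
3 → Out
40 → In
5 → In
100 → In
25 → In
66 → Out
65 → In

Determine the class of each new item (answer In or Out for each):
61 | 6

Out, Out

A rule that fits every label: multiple of 5 — true of each 'In' example, false of each 'Out' one.
61 → 61 = 5·12 + 1 → Out. 6 → 6 = 5·1 + 1 → Out.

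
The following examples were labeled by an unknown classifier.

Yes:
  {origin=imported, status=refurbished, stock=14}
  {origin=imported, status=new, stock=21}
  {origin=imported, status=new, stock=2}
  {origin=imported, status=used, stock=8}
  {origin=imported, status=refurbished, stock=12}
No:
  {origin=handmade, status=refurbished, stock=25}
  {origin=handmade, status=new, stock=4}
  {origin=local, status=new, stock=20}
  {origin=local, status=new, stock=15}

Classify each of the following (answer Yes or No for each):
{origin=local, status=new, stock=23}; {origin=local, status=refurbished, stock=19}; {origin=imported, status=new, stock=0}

No, No, Yes

Checking candidate rules against both groups, what survives is: origin is imported.
{origin=local, status=new, stock=23}: No (origin is local).
{origin=local, status=refurbished, stock=19}: No (origin is local).
{origin=imported, status=new, stock=0}: Yes (origin is imported).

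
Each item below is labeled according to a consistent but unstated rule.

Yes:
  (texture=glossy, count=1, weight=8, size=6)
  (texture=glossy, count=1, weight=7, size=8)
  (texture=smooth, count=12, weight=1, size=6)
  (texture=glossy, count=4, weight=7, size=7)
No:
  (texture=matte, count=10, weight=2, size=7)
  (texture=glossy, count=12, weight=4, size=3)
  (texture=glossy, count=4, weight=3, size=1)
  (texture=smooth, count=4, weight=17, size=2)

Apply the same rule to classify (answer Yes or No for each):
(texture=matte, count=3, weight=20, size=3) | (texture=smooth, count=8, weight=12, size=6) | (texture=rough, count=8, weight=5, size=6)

The distinguishing property — weight = 7 OR size = 6 — holds for all the 'Yes' cases and none of the 'No' cases.

No, Yes, Yes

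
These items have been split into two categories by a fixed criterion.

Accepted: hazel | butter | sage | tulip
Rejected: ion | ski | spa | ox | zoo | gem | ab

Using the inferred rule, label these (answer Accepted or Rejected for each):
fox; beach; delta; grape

Rejected, Accepted, Accepted, Accepted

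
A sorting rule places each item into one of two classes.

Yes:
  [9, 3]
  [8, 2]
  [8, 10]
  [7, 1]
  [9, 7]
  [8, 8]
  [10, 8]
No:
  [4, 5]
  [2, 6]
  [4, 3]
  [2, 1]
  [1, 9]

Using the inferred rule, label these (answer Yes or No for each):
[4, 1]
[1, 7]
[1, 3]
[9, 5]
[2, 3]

One predicate separates the groups cleanly: first ≥ 5.
No: [4, 1], since first 4. No: [1, 7], since first 1. No: [1, 3], since first 1. Yes: [9, 5], since first 9. No: [2, 3], since first 2.

No, No, No, Yes, No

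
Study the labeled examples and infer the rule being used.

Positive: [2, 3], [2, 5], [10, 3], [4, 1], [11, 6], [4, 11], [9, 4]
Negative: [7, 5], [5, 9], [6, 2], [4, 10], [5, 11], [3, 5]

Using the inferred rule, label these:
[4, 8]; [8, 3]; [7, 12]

Negative, Positive, Positive

The rule appears to be: sum is odd.
[4, 8]: 4+8 = 12, fails this test → Negative.
[8, 3]: 8+3 = 11, fits → Positive.
[7, 12]: 7+12 = 19, fits → Positive.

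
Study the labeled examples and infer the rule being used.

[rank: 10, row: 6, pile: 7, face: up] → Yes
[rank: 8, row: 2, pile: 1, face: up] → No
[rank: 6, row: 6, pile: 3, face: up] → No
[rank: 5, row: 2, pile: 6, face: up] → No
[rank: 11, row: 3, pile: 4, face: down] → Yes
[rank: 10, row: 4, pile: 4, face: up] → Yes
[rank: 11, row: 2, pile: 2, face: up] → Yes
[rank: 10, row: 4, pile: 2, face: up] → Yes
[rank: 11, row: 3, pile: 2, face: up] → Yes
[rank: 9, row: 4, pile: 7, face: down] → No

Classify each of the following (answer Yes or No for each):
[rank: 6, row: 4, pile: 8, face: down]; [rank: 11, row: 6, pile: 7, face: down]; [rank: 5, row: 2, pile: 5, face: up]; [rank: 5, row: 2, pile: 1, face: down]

No, Yes, No, No

The classifier is using: rank ≥ 10.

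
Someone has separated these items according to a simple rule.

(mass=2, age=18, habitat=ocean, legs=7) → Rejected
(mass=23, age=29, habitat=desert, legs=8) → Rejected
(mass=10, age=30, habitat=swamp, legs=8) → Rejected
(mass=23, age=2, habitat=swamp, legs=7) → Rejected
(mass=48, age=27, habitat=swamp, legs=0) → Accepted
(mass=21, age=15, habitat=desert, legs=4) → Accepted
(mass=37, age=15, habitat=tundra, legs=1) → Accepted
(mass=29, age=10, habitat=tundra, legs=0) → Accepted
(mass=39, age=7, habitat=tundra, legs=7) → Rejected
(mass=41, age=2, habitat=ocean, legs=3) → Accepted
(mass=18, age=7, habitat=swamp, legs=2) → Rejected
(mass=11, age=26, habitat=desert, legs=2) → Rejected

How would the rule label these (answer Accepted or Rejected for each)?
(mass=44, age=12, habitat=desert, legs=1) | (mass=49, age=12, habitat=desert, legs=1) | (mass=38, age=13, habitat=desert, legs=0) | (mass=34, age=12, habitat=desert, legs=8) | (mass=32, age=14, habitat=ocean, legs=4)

Accepted, Accepted, Accepted, Rejected, Accepted

Rule: legs ≤ 4 AND mass ≥ 21. This holds for each 'Accepted' example and fails for each 'Rejected' one.
(mass=44, age=12, habitat=desert, legs=1): legs = 1, mass = 44 — passes, so Accepted. (mass=49, age=12, habitat=desert, legs=1): legs = 1, mass = 49 — passes, so Accepted. (mass=38, age=13, habitat=desert, legs=0): legs = 0, mass = 38 — passes, so Accepted. (mass=34, age=12, habitat=desert, legs=8): legs = 8, mass = 34 — does not fit, so Rejected. (mass=32, age=14, habitat=ocean, legs=4): legs = 4, mass = 32 — passes, so Accepted.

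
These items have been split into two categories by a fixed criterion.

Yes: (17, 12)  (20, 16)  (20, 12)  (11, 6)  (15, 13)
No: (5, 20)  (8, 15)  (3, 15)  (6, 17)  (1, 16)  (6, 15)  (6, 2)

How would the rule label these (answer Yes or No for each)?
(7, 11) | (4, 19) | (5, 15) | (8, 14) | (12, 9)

No, No, No, No, Yes

The distinguishing property — first ≥ 11 — holds for all the 'Yes' cases and none of the 'No' cases.
(7, 11): first 7 — fails the rule, so No. (4, 19): first 4 — fails the rule, so No. (5, 15): first 5 — fails the rule, so No. (8, 14): first 8 — fails the rule, so No. (12, 9): first 12 — satisfies this, so Yes.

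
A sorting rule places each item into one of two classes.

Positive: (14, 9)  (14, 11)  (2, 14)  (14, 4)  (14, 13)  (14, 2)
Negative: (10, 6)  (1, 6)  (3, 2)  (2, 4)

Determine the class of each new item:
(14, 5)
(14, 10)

The common property of the 'Positive' items is: max ≥ 11. No 'Negative' item has it.
(14, 5) → max 14 → Positive. (14, 10) → max 14 → Positive.

Positive, Positive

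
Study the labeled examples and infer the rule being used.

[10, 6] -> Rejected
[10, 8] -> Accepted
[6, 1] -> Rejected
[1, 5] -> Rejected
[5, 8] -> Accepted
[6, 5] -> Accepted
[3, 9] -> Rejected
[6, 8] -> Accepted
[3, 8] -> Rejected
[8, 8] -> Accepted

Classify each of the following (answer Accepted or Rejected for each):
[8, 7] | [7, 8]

Accepted, Accepted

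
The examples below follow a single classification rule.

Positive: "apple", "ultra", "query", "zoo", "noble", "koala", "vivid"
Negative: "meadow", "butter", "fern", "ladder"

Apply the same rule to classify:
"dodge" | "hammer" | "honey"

Positive, Negative, Positive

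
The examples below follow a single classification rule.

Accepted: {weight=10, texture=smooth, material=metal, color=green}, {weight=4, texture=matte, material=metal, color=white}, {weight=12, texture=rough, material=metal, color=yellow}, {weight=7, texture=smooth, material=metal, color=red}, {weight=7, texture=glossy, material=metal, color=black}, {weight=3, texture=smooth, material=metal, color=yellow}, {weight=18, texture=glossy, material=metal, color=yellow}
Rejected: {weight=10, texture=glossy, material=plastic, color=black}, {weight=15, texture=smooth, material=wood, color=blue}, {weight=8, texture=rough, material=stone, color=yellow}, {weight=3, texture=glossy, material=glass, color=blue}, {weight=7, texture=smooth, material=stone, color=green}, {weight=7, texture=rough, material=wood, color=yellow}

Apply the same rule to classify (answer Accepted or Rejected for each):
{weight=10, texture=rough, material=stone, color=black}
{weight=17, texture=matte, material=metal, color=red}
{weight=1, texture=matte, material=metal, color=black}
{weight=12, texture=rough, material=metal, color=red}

Checking candidate rules against both groups, what survives is: material is metal.
{weight=10, texture=rough, material=stone, color=black}: material is stone, fails the rule → Rejected.
{weight=17, texture=matte, material=metal, color=red}: material is metal, meets the rule → Accepted.
{weight=1, texture=matte, material=metal, color=black}: material is metal, meets the rule → Accepted.
{weight=12, texture=rough, material=metal, color=red}: material is metal, meets the rule → Accepted.

Rejected, Accepted, Accepted, Accepted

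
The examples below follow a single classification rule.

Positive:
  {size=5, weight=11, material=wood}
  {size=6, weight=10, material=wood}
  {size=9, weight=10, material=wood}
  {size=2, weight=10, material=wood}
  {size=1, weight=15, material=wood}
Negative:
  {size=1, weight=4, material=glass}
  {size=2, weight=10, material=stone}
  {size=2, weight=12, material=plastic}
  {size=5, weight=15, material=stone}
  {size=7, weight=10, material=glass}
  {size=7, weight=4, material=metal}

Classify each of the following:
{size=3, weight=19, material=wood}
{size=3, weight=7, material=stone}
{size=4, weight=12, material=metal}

Positive, Negative, Negative

The classifier is using: material is wood.
Positive: {size=3, weight=19, material=wood}, since material is wood.
Negative: {size=3, weight=7, material=stone}, since material is stone.
Negative: {size=4, weight=12, material=metal}, since material is metal.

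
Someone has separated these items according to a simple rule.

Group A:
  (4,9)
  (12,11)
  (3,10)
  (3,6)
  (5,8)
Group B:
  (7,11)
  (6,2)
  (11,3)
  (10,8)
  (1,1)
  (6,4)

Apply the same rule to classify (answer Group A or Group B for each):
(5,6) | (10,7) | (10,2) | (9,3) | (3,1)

Group A, Group A, Group B, Group B, Group B

The distinguishing property — sum is odd — holds for all the 'Group A' cases and none of the 'Group B' cases.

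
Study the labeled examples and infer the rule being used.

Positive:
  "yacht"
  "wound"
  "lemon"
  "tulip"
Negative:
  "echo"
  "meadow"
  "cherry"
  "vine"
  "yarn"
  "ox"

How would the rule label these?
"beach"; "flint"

Positive, Positive

All 'Positive' examples share one property — odd length — and every 'Negative' example lacks it.
"beach": Positive (length 5). "flint": Positive (length 5).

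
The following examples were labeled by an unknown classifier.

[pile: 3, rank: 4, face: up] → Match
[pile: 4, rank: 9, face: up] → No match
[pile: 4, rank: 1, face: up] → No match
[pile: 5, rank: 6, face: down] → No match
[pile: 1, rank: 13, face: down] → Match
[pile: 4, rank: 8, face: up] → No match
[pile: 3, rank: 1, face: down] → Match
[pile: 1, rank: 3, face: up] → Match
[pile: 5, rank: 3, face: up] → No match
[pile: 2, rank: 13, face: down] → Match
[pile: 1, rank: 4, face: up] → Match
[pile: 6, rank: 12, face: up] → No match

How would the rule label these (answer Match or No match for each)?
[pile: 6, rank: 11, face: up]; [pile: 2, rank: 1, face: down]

The classifier is using: pile ≤ 3.
[pile: 6, rank: 11, face: up] — pile = 6, hence No match.
[pile: 2, rank: 1, face: down] — pile = 2, hence Match.

No match, Match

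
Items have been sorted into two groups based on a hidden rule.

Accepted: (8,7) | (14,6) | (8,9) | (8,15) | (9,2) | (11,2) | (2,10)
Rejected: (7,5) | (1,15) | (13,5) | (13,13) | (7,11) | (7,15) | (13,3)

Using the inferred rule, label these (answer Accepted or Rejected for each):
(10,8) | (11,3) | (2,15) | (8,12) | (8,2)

Accepted, Rejected, Accepted, Accepted, Accepted

Every 'Accepted' example satisfies: product is even. None of the 'Rejected' examples do.
(10,8): 10·8 = 80, qualifies → Accepted. (11,3): 11·3 = 33, does not fit → Rejected. (2,15): 2·15 = 30, qualifies → Accepted. (8,12): 8·12 = 96, qualifies → Accepted. (8,2): 8·2 = 16, qualifies → Accepted.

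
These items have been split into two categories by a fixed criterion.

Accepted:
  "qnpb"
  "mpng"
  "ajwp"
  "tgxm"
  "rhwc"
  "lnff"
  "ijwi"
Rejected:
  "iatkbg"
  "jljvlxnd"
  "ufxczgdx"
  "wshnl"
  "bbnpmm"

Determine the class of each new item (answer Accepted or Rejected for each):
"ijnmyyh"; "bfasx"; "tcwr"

Rejected, Rejected, Accepted

The simplest hypothesis consistent with all the labels is: length 4.
"ijnmyyh": length 7, does not fit → Rejected. "bfasx": length 5, does not fit → Rejected. "tcwr": length 4, qualifies → Accepted.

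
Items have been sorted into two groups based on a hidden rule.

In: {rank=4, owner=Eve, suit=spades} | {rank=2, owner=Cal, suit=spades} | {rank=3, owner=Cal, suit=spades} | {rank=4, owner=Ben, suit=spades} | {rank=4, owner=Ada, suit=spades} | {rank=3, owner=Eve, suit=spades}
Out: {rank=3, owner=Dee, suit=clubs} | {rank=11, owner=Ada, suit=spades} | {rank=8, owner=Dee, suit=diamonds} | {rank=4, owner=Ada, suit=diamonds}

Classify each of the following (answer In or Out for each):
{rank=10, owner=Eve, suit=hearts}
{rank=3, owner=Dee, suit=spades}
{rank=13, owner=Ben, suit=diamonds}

One predicate separates the groups cleanly: suit is spades AND rank ≤ 4.
{rank=10, owner=Eve, suit=hearts} → suit is hearts, rank = 10 → Out.
{rank=3, owner=Dee, suit=spades} → suit is spades, rank = 3 → In.
{rank=13, owner=Ben, suit=diamonds} → suit is diamonds, rank = 13 → Out.

Out, In, Out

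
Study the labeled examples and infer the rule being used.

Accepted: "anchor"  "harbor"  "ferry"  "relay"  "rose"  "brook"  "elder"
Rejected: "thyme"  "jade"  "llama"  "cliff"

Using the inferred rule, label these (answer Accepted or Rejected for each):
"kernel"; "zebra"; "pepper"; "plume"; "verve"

Accepted, Accepted, Accepted, Rejected, Accepted

All 'Accepted' examples share one property — contains 'r' — and every 'Rejected' example lacks it.
"kernel": has 'r', passes → Accepted.
"zebra": has 'r', passes → Accepted.
"pepper": has 'r', passes → Accepted.
"plume": no 'r', does not pass → Rejected.
"verve": has 'r', passes → Accepted.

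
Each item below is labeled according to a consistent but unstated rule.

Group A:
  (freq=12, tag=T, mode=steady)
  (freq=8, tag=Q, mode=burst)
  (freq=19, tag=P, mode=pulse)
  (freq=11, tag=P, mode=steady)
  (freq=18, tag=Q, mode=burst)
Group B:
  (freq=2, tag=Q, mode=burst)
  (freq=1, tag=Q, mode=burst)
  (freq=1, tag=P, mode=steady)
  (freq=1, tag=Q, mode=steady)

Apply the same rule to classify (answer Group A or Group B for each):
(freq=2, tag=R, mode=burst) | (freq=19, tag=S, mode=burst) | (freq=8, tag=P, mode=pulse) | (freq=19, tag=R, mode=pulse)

Group B, Group A, Group A, Group A

The common property of the 'Group A' items is: freq ≥ 8. No 'Group B' item has it.
(freq=2, tag=R, mode=burst): freq = 2, fails the rule → Group B.
(freq=19, tag=S, mode=burst): freq = 19, matches → Group A.
(freq=8, tag=P, mode=pulse): freq = 8, matches → Group A.
(freq=19, tag=R, mode=pulse): freq = 19, matches → Group A.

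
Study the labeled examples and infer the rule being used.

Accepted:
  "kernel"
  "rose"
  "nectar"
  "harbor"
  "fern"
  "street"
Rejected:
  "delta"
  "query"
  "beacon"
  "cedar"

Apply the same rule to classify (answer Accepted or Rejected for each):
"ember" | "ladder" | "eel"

Rejected, Accepted, Rejected

The classifier is using: even length AND contains 'r'.
"ember" — length 5, has 'r', hence Rejected. "ladder" — length 6, has 'r', hence Accepted. "eel" — length 3, no 'r', hence Rejected.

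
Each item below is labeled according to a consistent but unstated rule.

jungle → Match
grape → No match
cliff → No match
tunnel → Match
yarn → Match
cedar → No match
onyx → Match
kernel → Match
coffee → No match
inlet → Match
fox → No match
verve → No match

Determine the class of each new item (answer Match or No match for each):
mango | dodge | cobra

Rule: contains 'n'. This holds for each 'Match' example and fails for each 'No match' one.
mango — has 'n', hence Match.
dodge — no 'n', hence No match.
cobra — no 'n', hence No match.

Match, No match, No match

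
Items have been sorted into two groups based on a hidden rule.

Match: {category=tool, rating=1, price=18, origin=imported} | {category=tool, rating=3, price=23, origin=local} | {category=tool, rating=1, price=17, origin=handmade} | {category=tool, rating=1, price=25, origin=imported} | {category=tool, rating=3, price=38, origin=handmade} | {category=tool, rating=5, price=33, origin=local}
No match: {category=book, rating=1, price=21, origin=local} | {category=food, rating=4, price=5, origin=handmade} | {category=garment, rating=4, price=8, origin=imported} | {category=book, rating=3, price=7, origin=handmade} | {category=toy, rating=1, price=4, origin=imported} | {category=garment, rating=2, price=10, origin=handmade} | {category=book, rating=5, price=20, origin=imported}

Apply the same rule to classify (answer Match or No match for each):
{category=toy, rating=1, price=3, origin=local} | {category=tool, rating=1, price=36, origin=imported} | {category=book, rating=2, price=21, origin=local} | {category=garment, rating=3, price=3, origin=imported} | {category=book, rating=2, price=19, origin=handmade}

No match, Match, No match, No match, No match

The distinguishing property — category is tool — holds for all the 'Match' cases and none of the 'No match' cases.
No match: {category=toy, rating=1, price=3, origin=local}, since category is toy. Match: {category=tool, rating=1, price=36, origin=imported}, since category is tool. No match: {category=book, rating=2, price=21, origin=local}, since category is book. No match: {category=garment, rating=3, price=3, origin=imported}, since category is garment. No match: {category=book, rating=2, price=19, origin=handmade}, since category is book.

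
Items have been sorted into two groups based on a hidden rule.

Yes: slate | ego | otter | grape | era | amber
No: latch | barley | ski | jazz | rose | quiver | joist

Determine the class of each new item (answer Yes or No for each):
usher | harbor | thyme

A rule that fits every label: odd length AND contains 'e' — true of each 'Yes' example, false of each 'No' one.
usher — length 5, has 'e', hence Yes. harbor — length 6, no 'e', hence No. thyme — length 5, has 'e', hence Yes.

Yes, No, Yes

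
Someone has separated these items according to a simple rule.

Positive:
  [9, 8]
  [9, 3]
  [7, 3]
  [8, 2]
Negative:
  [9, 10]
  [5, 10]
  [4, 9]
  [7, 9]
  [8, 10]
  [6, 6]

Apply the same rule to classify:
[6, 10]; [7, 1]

Negative, Positive

Comparing the two groups points to one rule — first > second.
[6, 10]: Negative (6 < 10). [7, 1]: Positive (7 > 1).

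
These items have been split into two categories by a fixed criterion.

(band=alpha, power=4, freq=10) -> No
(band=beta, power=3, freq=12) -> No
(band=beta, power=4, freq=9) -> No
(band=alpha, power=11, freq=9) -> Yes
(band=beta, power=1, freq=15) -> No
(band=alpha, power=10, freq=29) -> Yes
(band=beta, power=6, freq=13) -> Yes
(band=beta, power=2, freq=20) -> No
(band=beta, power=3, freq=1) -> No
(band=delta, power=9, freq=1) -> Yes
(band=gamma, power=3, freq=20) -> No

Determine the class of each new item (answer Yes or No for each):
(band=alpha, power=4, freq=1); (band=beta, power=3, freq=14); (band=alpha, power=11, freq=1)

No, No, Yes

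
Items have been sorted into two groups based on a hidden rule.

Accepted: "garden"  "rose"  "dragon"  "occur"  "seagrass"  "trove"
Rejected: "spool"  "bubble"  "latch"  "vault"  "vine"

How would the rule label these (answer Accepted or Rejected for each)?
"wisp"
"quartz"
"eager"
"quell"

The rule appears to be: contains 'r'.
"wisp": no 'r', does not fit → Rejected.
"quartz": has 'r', meets the rule → Accepted.
"eager": has 'r', meets the rule → Accepted.
"quell": no 'r', does not fit → Rejected.

Rejected, Accepted, Accepted, Rejected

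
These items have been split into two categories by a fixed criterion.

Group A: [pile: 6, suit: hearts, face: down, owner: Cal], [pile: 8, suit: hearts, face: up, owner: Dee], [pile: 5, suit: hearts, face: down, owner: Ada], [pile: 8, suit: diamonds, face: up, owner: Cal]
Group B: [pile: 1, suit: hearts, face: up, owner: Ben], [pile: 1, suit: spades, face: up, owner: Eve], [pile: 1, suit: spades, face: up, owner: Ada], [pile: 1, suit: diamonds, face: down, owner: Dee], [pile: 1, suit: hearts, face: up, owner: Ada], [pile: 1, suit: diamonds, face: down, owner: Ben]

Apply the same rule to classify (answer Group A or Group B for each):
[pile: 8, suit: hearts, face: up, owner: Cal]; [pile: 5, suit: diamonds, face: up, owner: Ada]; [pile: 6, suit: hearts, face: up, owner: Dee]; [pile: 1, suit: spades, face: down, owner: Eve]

The simplest hypothesis consistent with all the labels is: pile ≥ 5.
[pile: 8, suit: hearts, face: up, owner: Cal]: Group A (pile = 8). [pile: 5, suit: diamonds, face: up, owner: Ada]: Group A (pile = 5). [pile: 6, suit: hearts, face: up, owner: Dee]: Group A (pile = 6). [pile: 1, suit: spades, face: down, owner: Eve]: Group B (pile = 1).

Group A, Group A, Group A, Group B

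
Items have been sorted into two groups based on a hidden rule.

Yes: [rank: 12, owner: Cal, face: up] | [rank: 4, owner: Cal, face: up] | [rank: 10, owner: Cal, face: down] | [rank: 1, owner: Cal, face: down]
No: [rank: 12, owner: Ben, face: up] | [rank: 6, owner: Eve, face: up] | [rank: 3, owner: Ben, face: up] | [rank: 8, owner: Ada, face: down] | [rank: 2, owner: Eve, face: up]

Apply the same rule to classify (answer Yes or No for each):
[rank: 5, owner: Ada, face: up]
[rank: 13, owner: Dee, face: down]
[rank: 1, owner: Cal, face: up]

One predicate separates the groups cleanly: owner is Cal.
[rank: 5, owner: Ada, face: up] — owner is Ada, hence No. [rank: 13, owner: Dee, face: down] — owner is Dee, hence No. [rank: 1, owner: Cal, face: up] — owner is Cal, hence Yes.

No, No, Yes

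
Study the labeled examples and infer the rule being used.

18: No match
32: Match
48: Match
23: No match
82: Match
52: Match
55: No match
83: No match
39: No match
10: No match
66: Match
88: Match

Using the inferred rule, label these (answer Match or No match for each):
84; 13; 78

Match, No match, Match

One predicate separates the groups cleanly: even AND at least 23.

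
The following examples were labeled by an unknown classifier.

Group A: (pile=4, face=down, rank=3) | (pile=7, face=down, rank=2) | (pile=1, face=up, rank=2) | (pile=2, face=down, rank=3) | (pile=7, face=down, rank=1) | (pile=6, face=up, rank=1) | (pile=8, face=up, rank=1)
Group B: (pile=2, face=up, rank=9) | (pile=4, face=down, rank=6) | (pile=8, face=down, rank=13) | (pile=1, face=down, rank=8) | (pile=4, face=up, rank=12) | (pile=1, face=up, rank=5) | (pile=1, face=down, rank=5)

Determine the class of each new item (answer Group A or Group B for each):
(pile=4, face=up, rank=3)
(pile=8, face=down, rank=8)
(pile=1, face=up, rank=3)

Group A, Group B, Group A

One predicate separates the groups cleanly: rank ≤ 3.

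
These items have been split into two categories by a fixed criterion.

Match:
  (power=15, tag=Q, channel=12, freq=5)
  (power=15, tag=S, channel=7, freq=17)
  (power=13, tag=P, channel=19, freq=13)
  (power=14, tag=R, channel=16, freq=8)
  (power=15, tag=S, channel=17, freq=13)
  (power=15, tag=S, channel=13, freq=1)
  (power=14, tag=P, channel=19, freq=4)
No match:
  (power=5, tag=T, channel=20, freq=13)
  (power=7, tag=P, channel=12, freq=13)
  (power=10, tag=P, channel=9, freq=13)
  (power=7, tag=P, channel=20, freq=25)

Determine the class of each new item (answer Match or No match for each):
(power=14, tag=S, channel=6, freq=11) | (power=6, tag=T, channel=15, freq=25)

The distinguishing property — power ≥ 13 — holds for all the 'Match' cases and none of the 'No match' cases.

Match, No match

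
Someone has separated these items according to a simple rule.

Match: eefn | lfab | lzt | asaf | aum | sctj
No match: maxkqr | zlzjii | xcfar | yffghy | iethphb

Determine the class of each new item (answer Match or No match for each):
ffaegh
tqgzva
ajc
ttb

The distinguishing property — length ≤ 4 — holds for all the 'Match' cases and none of the 'No match' cases.
ffaegh — length 6, hence No match.
tqgzva — length 6, hence No match.
ajc — length 3, hence Match.
ttb — length 3, hence Match.

No match, No match, Match, Match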